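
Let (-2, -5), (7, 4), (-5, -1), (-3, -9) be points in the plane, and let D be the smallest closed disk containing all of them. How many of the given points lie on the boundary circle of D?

The minimum enclosing circle of a finite set is fixed by two of the points (as a diameter) or three (as a circumcircle).
The farthest pair is (7, 4)–(-3, -9) with squared distance 269. The circle on this segment as diameter has centre (2, -2.5) and r² = 269/4 = 67.25.
Check (-2, -5): distance² to centre = 22.25 ≤ 67.25, so it lies inside.
All remaining points lie in this disk, and no smaller disk contains both endpoints, so this is the minimum enclosing circle.
The points at distance exactly r from the centre are (7, 4), (-3, -9) — 2 points.

2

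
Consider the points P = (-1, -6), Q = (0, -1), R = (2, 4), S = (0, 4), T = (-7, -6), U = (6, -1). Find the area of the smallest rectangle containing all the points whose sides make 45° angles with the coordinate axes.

In coordinates u = x + y, v = x − y the rectangle is axis-aligned; the map (x,y)→(u,v) scales areas by 2.
u-values: -7, -1, 6, 4, -13, 5; range = 6 − (-13) = 19.
v-values: 5, 1, -2, -4, -1, 7; range = 7 − (-4) = 11.
Area = (19 × 11) / 2 = 104.5.

104.5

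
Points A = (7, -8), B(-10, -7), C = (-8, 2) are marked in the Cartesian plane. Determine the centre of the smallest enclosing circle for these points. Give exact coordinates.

(-81/62, -261/62)

Side lengths²: AB² = 290, AC² = 325, BC² = 85.
Since AC² = 325 < 290 + 85 = 375, the triangle is acute, so the smallest enclosing circle is the circumcircle.
Circumcentre = (-81/62, -261/62), r² = 160225/1922.
Centre = (-81/62, -261/62).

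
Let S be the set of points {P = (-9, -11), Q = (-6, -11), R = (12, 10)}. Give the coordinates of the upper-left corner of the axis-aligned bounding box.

x-range [-9, 12], y-range [-11, 10].
The upper-left corner is (-9, 10).

(-9, 10)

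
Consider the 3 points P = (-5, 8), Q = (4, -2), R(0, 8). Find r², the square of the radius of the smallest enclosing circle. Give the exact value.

45.25

Side lengths²: PQ² = 181, PR² = 25, QR² = 116.
Since PQ² = 181 ≥ 116 + 25 = 141, the angle opposite PQ is not acute, so the smallest enclosing circle has PQ as diameter.
Centre = midpoint of PQ = (-0.5, 3), r² = 181/4 = 45.25.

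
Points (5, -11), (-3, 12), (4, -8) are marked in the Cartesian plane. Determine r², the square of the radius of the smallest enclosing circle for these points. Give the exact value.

148.25

Call the three points A, B, C in the order given.
Side lengths²: AB² = 593, AC² = 10, BC² = 449.
Since AB² = 593 ≥ 449 + 10 = 459, the angle opposite AB is not acute, so the smallest enclosing circle has AB as diameter.
Centre = midpoint of AB = (1, 0.5), r² = 593/4 = 148.25.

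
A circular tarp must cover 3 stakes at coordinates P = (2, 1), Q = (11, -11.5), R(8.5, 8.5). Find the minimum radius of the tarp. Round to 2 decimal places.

10.08

Side lengths²: PQ² = 237.25, PR² = 98.5, QR² = 406.25.
Since QR² = 406.25 ≥ 237.25 + 98.5 = 335.75, the angle opposite QR is not acute, so the smallest enclosing circle has QR as diameter.
Centre = midpoint of QR = (9.75, -1.5), r² = 406.25/4 = 101.5625.
r = √(101.5625) ≈ 10.08.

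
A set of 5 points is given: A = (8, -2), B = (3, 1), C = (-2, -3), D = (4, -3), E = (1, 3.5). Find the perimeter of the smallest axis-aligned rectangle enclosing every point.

33

Width = max x − min x = 8 − (-2) = 10.
Height = max y − min y = 3.5 − (-3) = 6.5.
Perimeter = 2(10 + 6.5) = 33.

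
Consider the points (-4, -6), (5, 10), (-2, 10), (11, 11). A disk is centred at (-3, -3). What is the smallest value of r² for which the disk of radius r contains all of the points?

392

The required radius is the distance from (-3, -3) to the farthest point.
Squared distances: 10, 233, 170, 392.
Maximum is 392, attained at (11, 11).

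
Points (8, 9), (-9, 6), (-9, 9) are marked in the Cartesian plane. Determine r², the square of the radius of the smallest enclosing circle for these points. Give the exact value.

Call the three points A, B, C in the order given.
Side lengths²: AB² = 298, AC² = 289, BC² = 9.
Since AB² = 298 ≥ 289 + 9 = 298, the angle opposite AB is not acute, so the smallest enclosing circle has AB as diameter.
Centre = midpoint of AB = (-0.5, 7.5), r² = 298/4 = 74.5.

74.5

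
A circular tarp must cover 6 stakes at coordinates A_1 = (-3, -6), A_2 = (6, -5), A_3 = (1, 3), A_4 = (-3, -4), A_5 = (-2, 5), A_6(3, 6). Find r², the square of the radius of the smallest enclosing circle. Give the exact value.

The minimum enclosing circle is determined by three boundary points: A_1, A_2, A_6.
Their circumcentre is (16/17, -8/17) with r² = 13325/289.
The farthest remaining point A_5 is at distance² 11149/289 ≤ 13325/289.

13325/289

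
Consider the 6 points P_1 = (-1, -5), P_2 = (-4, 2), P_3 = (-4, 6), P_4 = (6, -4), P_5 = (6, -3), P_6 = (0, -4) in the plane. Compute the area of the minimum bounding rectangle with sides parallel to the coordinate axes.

x ranges over [-4, 6], width 10.
y ranges over [-5, 6], height 11.
Area = 10 × 11 = 110.

110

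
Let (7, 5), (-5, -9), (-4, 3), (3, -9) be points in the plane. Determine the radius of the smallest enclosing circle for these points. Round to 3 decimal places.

9.220

A smallest enclosing disk is always determined by at most three of the input points on its boundary.
The farthest pair is (7, 5)–(-5, -9) with squared distance 340. The circle on this segment as diameter has centre (1, -2) and r² = 340/4 = 85.
Check (-4, 3): distance² to centre = 50 ≤ 85, so it lies inside.
All remaining points lie in this disk, and no smaller disk contains both endpoints, so this is the minimum enclosing circle.
r = √85 ≈ 9.220.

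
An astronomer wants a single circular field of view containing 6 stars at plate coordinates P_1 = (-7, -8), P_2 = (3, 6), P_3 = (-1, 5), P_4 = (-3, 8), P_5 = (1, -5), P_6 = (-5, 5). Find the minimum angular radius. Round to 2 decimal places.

8.63

A smallest enclosing disk is always determined by at most three of the input points on its boundary.
The minimum enclosing circle is determined by three boundary points: P_1, P_2, P_4.
Their circumcentre is (-33/13, -8/13) with r² = 12580/169.
The farthest remaining point P_6 is at distance² 6353/169 ≤ 12580/169.
r = √(12580/169) ≈ 8.63.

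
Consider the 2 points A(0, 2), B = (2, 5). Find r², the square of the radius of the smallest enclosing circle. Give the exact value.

3.25

The smallest circle enclosing two points has them as diameter endpoints.
Centre = midpoint = (1, 3.5); r² = |AB|²/4 = 13/4 = 3.25.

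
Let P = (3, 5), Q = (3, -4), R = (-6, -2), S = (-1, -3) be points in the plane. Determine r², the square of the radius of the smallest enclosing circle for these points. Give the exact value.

5525/162

The minimum enclosing circle of a finite set is fixed by two of the points (as a diameter) or three (as a circumcircle).
The minimum enclosing circle is determined by three boundary points: P, Q, R.
Their circumcentre is (-13/18, 0.5) with r² = 5525/162.
The farthest remaining point S is at distance² 1997/162 ≤ 5525/162.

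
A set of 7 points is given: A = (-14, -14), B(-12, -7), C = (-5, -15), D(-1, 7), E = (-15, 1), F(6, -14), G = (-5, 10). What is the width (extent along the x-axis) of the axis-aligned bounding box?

21

max x = 6, min x = -15, so width = 21.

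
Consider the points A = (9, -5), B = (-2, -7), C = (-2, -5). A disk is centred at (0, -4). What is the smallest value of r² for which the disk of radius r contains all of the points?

82

The required radius is the distance from (0, -4) to the farthest point.
Squared distances: 82, 13, 5.
Maximum is 82, attained at A.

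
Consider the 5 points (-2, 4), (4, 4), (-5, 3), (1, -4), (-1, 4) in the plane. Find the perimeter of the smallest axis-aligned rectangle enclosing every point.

Width = max x − min x = 4 − (-5) = 9.
Height = max y − min y = 4 − (-4) = 8.
Perimeter = 2(9 + 8) = 34.

34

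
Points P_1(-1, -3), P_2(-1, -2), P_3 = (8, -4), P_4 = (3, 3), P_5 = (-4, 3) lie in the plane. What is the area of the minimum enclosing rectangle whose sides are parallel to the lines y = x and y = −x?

In coordinates u = x + y, v = x − y the rectangle is axis-aligned; the map (x,y)→(u,v) scales areas by 2.
u-values: -4, -3, 4, 6, -1; range = 6 − (-4) = 10.
v-values: 2, 1, 12, 0, -7; range = 12 − (-7) = 19.
Area = (10 × 19) / 2 = 95.

95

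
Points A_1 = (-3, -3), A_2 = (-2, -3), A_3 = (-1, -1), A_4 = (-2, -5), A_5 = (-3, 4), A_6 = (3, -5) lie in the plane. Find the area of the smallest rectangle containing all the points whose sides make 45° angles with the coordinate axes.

In coordinates u = x + y, v = x − y the rectangle is axis-aligned; the map (x,y)→(u,v) scales areas by 2.
u-values: -6, -5, -2, -7, 1, -2; range = 1 − (-7) = 8.
v-values: 0, 1, 0, 3, -7, 8; range = 8 − (-7) = 15.
Area = (8 × 15) / 2 = 60.

60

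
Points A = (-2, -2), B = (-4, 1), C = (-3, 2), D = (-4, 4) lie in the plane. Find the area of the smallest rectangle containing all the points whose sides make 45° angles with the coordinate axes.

16

In coordinates u = x + y, v = x − y the rectangle is axis-aligned; the map (x,y)→(u,v) scales areas by 2.
u-values: -4, -3, -1, 0; range = 0 − (-4) = 4.
v-values: 0, -5, -5, -8; range = 0 − (-8) = 8.
Area = (4 × 8) / 2 = 16.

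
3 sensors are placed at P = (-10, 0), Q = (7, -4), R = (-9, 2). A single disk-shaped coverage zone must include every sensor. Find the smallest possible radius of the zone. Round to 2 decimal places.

8.73

Side lengths²: PQ² = 305, PR² = 5, QR² = 292.
Since PQ² = 305 ≥ 292 + 5 = 297, the angle opposite PQ is not acute, so the smallest enclosing circle has PQ as diameter.
Centre = midpoint of PQ = (-1.5, -2), r² = 305/4 = 76.25.
r = √(76.25) ≈ 8.73.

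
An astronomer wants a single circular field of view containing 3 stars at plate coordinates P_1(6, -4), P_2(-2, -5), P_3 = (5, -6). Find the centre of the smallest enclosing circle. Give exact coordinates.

Side lengths²: P_1P_2² = 65, P_1P_3² = 5, P_2P_3² = 50.
Since P_1P_2² = 65 ≥ 50 + 5 = 55, the angle opposite P_1P_2 is not acute, so the smallest enclosing circle has P_1P_2 as diameter.
Centre = midpoint of P_1P_2 = (2, -4.5), r² = 65/4 = 16.25.
Centre = (2, -4.5).

(2, -4.5)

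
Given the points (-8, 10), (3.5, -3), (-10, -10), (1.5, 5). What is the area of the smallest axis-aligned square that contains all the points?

The bounding box has width 13.5 and height 20.
An axis-aligned square enclosing the set must have side ≥ max(width, height).
So the minimum side is max(13.5, 20) = 20.
Area = 20² = 400.

400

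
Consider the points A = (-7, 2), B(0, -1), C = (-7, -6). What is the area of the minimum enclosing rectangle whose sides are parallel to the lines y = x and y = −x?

60

In coordinates u = x + y, v = x − y the rectangle is axis-aligned; the map (x,y)→(u,v) scales areas by 2.
u-values: -5, -1, -13; range = -1 − (-13) = 12.
v-values: -9, 1, -1; range = 1 − (-9) = 10.
Area = (12 × 10) / 2 = 60.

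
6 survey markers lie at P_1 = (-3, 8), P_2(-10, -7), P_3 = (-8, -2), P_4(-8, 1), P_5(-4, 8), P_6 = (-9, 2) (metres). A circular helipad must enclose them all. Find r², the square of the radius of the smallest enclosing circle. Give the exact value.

The farthest pair is P_1–P_2 with squared distance 274. The circle on this segment as diameter has centre (-6.5, 0.5) and r² = 274/4 = 68.5.
Check P_3: distance² to centre = 8.5 ≤ 68.5, so it lies inside.
All remaining points lie in this disk, and no smaller disk contains both endpoints, so this is the minimum enclosing circle.

68.5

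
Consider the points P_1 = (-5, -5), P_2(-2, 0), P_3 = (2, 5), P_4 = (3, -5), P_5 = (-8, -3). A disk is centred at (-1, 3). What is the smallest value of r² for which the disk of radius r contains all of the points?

85

The required radius is the distance from (-1, 3) to the farthest point.
Squared distances: 80, 10, 13, 80, 85.
Maximum is 85, attained at P_5.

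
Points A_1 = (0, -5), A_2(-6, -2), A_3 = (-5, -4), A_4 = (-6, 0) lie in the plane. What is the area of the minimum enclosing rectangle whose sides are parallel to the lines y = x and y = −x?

In coordinates u = x + y, v = x − y the rectangle is axis-aligned; the map (x,y)→(u,v) scales areas by 2.
u-values: -5, -8, -9, -6; range = -5 − (-9) = 4.
v-values: 5, -4, -1, -6; range = 5 − (-6) = 11.
Area = (4 × 11) / 2 = 22.

22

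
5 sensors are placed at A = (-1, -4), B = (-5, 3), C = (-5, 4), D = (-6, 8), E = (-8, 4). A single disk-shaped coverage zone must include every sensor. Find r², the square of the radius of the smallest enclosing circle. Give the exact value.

A smallest enclosing disk is always determined by at most three of the input points on its boundary.
The farthest pair is A–D with squared distance 169. The circle on this segment as diameter has centre (-3.5, 2) and r² = 169/4 = 42.25.
Check B: distance² to centre = 3.25 ≤ 42.25, so it lies inside.
All remaining points lie in this disk, and no smaller disk contains both endpoints, so this is the minimum enclosing circle.

42.25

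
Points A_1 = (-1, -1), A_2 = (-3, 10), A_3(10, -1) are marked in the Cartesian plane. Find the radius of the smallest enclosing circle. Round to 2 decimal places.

Side lengths²: A_1A_2² = 125, A_1A_3² = 121, A_2A_3² = 290.
Since A_2A_3² = 290 ≥ 125 + 121 = 246, the angle opposite A_2A_3 is not acute, so the smallest enclosing circle has A_2A_3 as diameter.
Centre = midpoint of A_2A_3 = (3.5, 4.5), r² = 290/4 = 72.5.
r = √(72.5) ≈ 8.51.

8.51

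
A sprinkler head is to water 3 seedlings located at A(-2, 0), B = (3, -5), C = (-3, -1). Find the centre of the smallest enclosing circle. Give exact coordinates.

(0, -3)

Side lengths²: AB² = 50, AC² = 2, BC² = 52.
Since BC² = 52 ≥ 50 + 2 = 52, the angle opposite BC is not acute, so the smallest enclosing circle has BC as diameter.
Centre = midpoint of BC = (0, -3), r² = 52/4 = 13.
Centre = (0, -3).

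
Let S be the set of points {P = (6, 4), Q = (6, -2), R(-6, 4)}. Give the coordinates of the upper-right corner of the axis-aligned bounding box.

(6, 4)

x-range [-6, 6], y-range [-2, 4].
The upper-right corner is (6, 4).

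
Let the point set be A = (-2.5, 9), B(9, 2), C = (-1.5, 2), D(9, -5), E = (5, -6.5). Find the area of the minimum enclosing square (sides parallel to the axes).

The bounding box has width 11.5 and height 15.5.
An axis-aligned square enclosing the set must have side ≥ max(width, height).
So the minimum side is max(11.5, 15.5) = 15.5.
Area = 15.5² = 240.25.

240.25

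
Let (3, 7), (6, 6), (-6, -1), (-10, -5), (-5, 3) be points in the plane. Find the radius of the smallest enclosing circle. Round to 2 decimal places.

9.71

A smallest enclosing disk is always determined by at most three of the input points on its boundary.
The farthest pair is (6, 6)–(-10, -5) with squared distance 377. The circle on this segment as diameter has centre (-2, 0.5) and r² = 377/4 = 94.25.
Check (3, 7): distance² to centre = 67.25 ≤ 94.25, so it lies inside.
All remaining points lie in this disk, and no smaller disk contains both endpoints, so this is the minimum enclosing circle.
r = √(94.25) ≈ 9.71.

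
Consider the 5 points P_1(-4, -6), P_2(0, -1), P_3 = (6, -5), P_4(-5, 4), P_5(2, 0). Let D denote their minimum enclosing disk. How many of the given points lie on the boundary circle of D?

3

The minimum enclosing circle of a finite set is fixed by two of the points (as a diameter) or three (as a circumcircle).
The farthest pair is P_3–P_4 with squared distance 202. The circle on this segment as diameter has centre (0.5, -0.5) and r² = 202/4 = 50.5.
Check P_1: distance² to centre = 50.5 ≤ 50.5, so it lies inside.
All remaining points lie in this disk, and no smaller disk contains both endpoints, so this is the minimum enclosing circle.
The points at distance exactly r from the centre are P_1, P_3, P_4 — 3 points.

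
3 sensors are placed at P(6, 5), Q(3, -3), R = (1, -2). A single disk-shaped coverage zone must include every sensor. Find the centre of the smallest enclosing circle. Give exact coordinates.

Side lengths²: PQ² = 73, PR² = 74, QR² = 5.
Since PR² = 74 < 73 + 5 = 78, the triangle is acute, so the smallest enclosing circle is the circumcircle.
Circumcentre = (147/38, 47/38), r² = 13505/722.
Centre = (147/38, 47/38).

(147/38, 47/38)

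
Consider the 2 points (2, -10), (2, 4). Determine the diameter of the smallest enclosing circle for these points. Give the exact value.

14

The smallest circle enclosing two points has them as diameter endpoints.
Centre = midpoint = (2, -3); r² = |(2, -10)−(2, 4)|²/4 = 196/4 = 49.
Diameter = 2r = 2√49 = 14.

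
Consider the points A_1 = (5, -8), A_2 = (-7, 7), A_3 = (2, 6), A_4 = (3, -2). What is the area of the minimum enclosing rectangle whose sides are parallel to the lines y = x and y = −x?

In coordinates u = x + y, v = x − y the rectangle is axis-aligned; the map (x,y)→(u,v) scales areas by 2.
u-values: -3, 0, 8, 1; range = 8 − (-3) = 11.
v-values: 13, -14, -4, 5; range = 13 − (-14) = 27.
Area = (11 × 27) / 2 = 148.5.

148.5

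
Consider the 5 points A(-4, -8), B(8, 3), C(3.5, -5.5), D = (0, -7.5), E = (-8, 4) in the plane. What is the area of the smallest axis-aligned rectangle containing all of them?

192

x ranges over [-8, 8], width 16.
y ranges over [-8, 4], height 12.
Area = 16 × 12 = 192.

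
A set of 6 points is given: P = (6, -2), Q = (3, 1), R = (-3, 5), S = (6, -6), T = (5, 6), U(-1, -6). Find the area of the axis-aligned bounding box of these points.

x ranges over [-3, 6], width 9.
y ranges over [-6, 6], height 12.
Area = 9 × 12 = 108.

108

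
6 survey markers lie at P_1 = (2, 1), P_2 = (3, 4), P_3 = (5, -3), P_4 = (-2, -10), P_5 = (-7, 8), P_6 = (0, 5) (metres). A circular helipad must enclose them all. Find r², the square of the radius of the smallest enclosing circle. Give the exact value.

92485/1058

By Welzl's lemma the MEC is supported by two points (diametrically opposite) or three points (on a circumcircle).
The minimum enclosing circle is determined by three boundary points: P_3, P_4, P_5.
Their circumcentre is (-189/46, -41/46) with r² = 92485/1058.
The farthest remaining point P_2 is at distance² 78777/1058 ≤ 92485/1058.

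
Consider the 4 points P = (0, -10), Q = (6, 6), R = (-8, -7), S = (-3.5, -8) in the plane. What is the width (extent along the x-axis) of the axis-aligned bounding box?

14

max x = 6, min x = -8, so width = 14.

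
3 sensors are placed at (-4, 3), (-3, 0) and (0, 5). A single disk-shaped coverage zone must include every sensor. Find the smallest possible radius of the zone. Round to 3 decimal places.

2.915

Call the three points A, B, C in the order given.
Side lengths²: AB² = 10, AC² = 20, BC² = 34.
Since BC² = 34 ≥ 20 + 10 = 30, the angle opposite BC is not acute, so the smallest enclosing circle has BC as diameter.
Centre = midpoint of BC = (-1.5, 2.5), r² = 34/4 = 8.5.
r = √(8.5) ≈ 2.915.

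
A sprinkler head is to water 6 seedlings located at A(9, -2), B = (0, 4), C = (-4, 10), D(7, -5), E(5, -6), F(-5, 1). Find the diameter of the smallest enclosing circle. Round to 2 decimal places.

A smallest enclosing disk is always determined by at most three of the input points on its boundary.
The farthest pair is C–D with squared distance 346. The circle on this segment as diameter has centre (1.5, 2.5) and r² = 346/4 = 86.5.
Check A: distance² to centre = 76.5 ≤ 86.5, so it lies inside.
All remaining points lie in this disk, and no smaller disk contains both endpoints, so this is the minimum enclosing circle.
Diameter = 2r = 2√(86.5) ≈ 18.60.

18.60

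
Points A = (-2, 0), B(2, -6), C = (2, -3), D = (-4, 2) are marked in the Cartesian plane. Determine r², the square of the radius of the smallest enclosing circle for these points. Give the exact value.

25

The farthest pair is B–D with squared distance 100. The circle on this segment as diameter has centre (-1, -2) and r² = 100/4 = 25.
Check A: distance² to centre = 5 ≤ 25, so it lies inside.
All remaining points lie in this disk, and no smaller disk contains both endpoints, so this is the minimum enclosing circle.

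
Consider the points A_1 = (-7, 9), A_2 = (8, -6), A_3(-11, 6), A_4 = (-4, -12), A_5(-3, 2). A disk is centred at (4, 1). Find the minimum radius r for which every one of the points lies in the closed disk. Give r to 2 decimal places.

The required radius is the distance from (4, 1) to the farthest point.
Squared distances: 185, 65, 250, 233, 50.
Maximum is 250, attained at A_3.
r = √250 ≈ 15.81.

15.81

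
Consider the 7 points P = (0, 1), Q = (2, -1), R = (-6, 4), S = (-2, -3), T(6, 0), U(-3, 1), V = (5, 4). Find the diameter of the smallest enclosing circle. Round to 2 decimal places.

The minimum enclosing circle of a finite set is fixed by two of the points (as a diameter) or three (as a circumcircle).
The farthest pair is R–T with squared distance 160. The circle on this segment as diameter has centre (0, 2) and r² = 160/4 = 40.
Check P: distance² to centre = 1 ≤ 40, so it lies inside.
All remaining points lie in this disk, and no smaller disk contains both endpoints, so this is the minimum enclosing circle.
Diameter = 2r = 2√40 ≈ 12.65.

12.65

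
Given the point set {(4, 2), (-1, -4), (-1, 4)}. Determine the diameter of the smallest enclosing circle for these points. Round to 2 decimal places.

8.41

Call the three points A, B, C in the order given.
Side lengths²: AB² = 61, AC² = 29, BC² = 64.
Since BC² = 64 < 61 + 29 = 90, the triangle is acute, so the smallest enclosing circle is the circumcircle.
Circumcentre = (0.3, 0), r² = 17.69.
Diameter = 2r = 2√(17.69) ≈ 8.41.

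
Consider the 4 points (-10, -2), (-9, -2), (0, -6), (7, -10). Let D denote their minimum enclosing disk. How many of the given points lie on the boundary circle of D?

A smallest enclosing disk is always determined by at most three of the input points on its boundary.
The farthest pair is (-10, -2)–(7, -10) with squared distance 353. The circle on this segment as diameter has centre (-1.5, -6) and r² = 353/4 = 88.25.
Check (-9, -2): distance² to centre = 72.25 ≤ 88.25, so it lies inside.
All remaining points lie in this disk, and no smaller disk contains both endpoints, so this is the minimum enclosing circle.
The points at distance exactly r from the centre are (-10, -2), (7, -10) — 2 points.

2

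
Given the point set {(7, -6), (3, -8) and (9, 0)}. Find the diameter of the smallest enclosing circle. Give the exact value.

10

Call the three points A, B, C in the order given.
Side lengths²: AB² = 20, AC² = 40, BC² = 100.
Since BC² = 100 ≥ 40 + 20 = 60, the angle opposite BC is not acute, so the smallest enclosing circle has BC as diameter.
Centre = midpoint of BC = (6, -4), r² = 100/4 = 25.
Diameter = 2r = 2√25 = 10.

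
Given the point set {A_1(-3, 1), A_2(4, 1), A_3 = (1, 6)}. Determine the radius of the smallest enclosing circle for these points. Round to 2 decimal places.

3.73

Side lengths²: A_1A_2² = 49, A_1A_3² = 41, A_2A_3² = 34.
Since A_1A_2² = 49 < 41 + 34 = 75, the triangle is acute, so the smallest enclosing circle is the circumcircle.
Circumcentre = (0.5, 2.3), r² = 13.94.
r = √(13.94) ≈ 3.73.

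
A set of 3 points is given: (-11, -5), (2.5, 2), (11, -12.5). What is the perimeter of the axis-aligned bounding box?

Width = max x − min x = 11 − (-11) = 22.
Height = max y − min y = 2 − (-12.5) = 14.5.
Perimeter = 2(22 + 14.5) = 73.

73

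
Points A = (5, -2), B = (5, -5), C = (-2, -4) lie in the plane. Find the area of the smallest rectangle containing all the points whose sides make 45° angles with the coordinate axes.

36

In coordinates u = x + y, v = x − y the rectangle is axis-aligned; the map (x,y)→(u,v) scales areas by 2.
u-values: 3, 0, -6; range = 3 − (-6) = 9.
v-values: 7, 10, 2; range = 10 − 2 = 8.
Area = (9 × 8) / 2 = 36.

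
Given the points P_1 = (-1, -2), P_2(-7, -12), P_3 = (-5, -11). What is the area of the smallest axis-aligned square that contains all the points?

The bounding box has width 6 and height 10.
An axis-aligned square enclosing the set must have side ≥ max(width, height).
So the minimum side is max(6, 10) = 10.
Area = 10² = 100.

100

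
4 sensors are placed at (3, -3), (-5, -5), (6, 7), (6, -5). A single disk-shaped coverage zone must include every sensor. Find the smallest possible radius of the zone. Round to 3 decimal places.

8.139

A smallest enclosing disk is always determined by at most three of the input points on its boundary.
The farthest pair is (-5, -5)–(6, 7) with squared distance 265. The circle on this segment as diameter has centre (0.5, 1) and r² = 265/4 = 66.25.
Check (3, -3): distance² to centre = 22.25 ≤ 66.25, so it lies inside.
All remaining points lie in this disk, and no smaller disk contains both endpoints, so this is the minimum enclosing circle.
r = √(66.25) ≈ 8.139.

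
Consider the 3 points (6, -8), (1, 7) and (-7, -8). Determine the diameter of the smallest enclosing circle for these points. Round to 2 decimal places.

17.92

Call the three points A, B, C in the order given.
Side lengths²: AB² = 250, AC² = 169, BC² = 289.
Since BC² = 289 < 250 + 169 = 419, the triangle is acute, so the smallest enclosing circle is the circumcircle.
Circumcentre = (-0.5, -11/6), r² = 1445/18.
Diameter = 2r = 2√(1445/18) ≈ 17.92.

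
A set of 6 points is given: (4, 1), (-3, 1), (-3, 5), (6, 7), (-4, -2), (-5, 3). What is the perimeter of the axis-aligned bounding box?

Width = max x − min x = 6 − (-5) = 11.
Height = max y − min y = 7 − (-2) = 9.
Perimeter = 2(11 + 9) = 40.

40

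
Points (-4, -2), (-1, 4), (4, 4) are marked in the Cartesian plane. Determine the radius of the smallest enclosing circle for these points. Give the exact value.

5

Call the three points A, B, C in the order given.
Side lengths²: AB² = 45, AC² = 100, BC² = 25.
Since AC² = 100 ≥ 45 + 25 = 70, the angle opposite AC is not acute, so the smallest enclosing circle has AC as diameter.
Centre = midpoint of AC = (0, 1), r² = 100/4 = 25.
r = √25 = 5.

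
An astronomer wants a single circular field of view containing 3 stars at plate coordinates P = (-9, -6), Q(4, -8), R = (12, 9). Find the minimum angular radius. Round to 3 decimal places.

Side lengths²: PQ² = 173, PR² = 666, QR² = 353.
Since PR² = 666 ≥ 353 + 173 = 526, the angle opposite PR is not acute, so the smallest enclosing circle has PR as diameter.
Centre = midpoint of PR = (1.5, 1.5), r² = 666/4 = 166.5.
r = √(166.5) ≈ 12.903.

12.903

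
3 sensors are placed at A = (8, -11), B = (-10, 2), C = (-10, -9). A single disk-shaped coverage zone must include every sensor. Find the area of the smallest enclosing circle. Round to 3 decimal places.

Side lengths²: AB² = 493, AC² = 328, BC² = 121.
Since AB² = 493 ≥ 328 + 121 = 449, the angle opposite AB is not acute, so the smallest enclosing circle has AB as diameter.
Centre = midpoint of AB = (-1, -4.5), r² = 493/4 = 123.25.
Area = π·r² = π·123.25 ≈ 387.201.

387.201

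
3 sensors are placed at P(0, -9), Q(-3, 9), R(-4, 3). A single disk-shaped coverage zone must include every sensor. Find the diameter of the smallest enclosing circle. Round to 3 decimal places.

Side lengths²: PQ² = 333, PR² = 160, QR² = 37.
Since PQ² = 333 ≥ 160 + 37 = 197, the angle opposite PQ is not acute, so the smallest enclosing circle has PQ as diameter.
Centre = midpoint of PQ = (-1.5, 0), r² = 333/4 = 83.25.
Diameter = 2r = 2√(83.25) ≈ 18.248.

18.248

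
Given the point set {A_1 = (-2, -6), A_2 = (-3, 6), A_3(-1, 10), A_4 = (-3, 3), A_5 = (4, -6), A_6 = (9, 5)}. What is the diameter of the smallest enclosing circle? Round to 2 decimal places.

16.90

By Welzl's lemma the MEC is supported by two points (diametrically opposite) or three points (on a circumcircle).
The minimum enclosing circle is determined by three boundary points: A_1, A_3, A_6.
Their circumcentre is (7/6, 11/6) with r² = 1285/18.
The farthest remaining point A_5 is at distance² 1249/18 ≤ 1285/18.
Diameter = 2r = 2√(1285/18) ≈ 16.90.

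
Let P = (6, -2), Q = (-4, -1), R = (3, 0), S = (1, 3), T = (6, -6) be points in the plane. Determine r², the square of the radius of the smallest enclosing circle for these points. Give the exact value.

10865/338

A smallest enclosing disk is always determined by at most three of the input points on its boundary.
The minimum enclosing circle is determined by three boundary points: Q, S, T.
Their circumcentre is (37/26, -69/26) with r² = 10865/338.
The farthest remaining point P is at distance² 7225/338 ≤ 10865/338.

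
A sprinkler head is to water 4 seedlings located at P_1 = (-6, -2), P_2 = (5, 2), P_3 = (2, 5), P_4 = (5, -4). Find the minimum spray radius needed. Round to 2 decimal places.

The minimum enclosing circle of a finite set is fixed by two of the points (as a diameter) or three (as a circumcircle).
The minimum enclosing circle is determined by three boundary points: P_1, P_3, P_4.
Their circumcentre is (-5/62, -43/62) with r² = 70625/1922.
The farthest remaining point P_2 is at distance² 63557/1922 ≤ 70625/1922.
r = √(70625/1922) ≈ 6.06.

6.06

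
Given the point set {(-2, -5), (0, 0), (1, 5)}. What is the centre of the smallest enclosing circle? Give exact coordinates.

(-0.5, 0)

Call the three points A, B, C in the order given.
Side lengths²: AB² = 29, AC² = 109, BC² = 26.
Since AC² = 109 ≥ 29 + 26 = 55, the angle opposite AC is not acute, so the smallest enclosing circle has AC as diameter.
Centre = midpoint of AC = (-0.5, 0), r² = 109/4 = 27.25.
Centre = (-0.5, 0).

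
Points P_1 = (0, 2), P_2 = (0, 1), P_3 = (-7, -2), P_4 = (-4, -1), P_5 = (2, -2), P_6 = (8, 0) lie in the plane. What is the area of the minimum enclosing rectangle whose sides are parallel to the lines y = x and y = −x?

110.5

In coordinates u = x + y, v = x − y the rectangle is axis-aligned; the map (x,y)→(u,v) scales areas by 2.
u-values: 2, 1, -9, -5, 0, 8; range = 8 − (-9) = 17.
v-values: -2, -1, -5, -3, 4, 8; range = 8 − (-5) = 13.
Area = (17 × 13) / 2 = 110.5.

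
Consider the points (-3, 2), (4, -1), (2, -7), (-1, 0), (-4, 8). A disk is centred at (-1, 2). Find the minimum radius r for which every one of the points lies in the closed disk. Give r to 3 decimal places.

9.487

The required radius is the distance from (-1, 2) to the farthest point.
Squared distances: 4, 34, 90, 4, 45.
Maximum is 90, attained at (2, -7).
r = √90 ≈ 9.487.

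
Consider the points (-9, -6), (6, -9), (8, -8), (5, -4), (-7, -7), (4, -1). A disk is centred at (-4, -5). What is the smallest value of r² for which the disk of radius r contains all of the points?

153

The required radius is the distance from (-4, -5) to the farthest point.
Squared distances: 26, 116, 153, 82, 13, 80.
Maximum is 153, attained at (8, -8).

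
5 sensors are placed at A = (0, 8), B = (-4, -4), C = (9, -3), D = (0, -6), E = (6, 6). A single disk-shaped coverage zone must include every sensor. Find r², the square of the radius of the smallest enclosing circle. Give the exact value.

The minimum enclosing circle is determined by three boundary points: A, B, C.
Their circumcentre is (83/38, 23/38) with r² = 42925/722.
The farthest remaining point D is at distance² 34945/722 ≤ 42925/722.

42925/722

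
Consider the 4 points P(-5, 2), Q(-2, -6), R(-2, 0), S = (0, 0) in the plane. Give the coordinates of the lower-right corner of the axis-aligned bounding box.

(0, -6)

x-range [-5, 0], y-range [-6, 2].
The lower-right corner is (0, -6).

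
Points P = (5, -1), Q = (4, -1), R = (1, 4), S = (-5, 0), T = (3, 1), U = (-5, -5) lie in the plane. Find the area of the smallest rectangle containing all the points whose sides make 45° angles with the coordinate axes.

In coordinates u = x + y, v = x − y the rectangle is axis-aligned; the map (x,y)→(u,v) scales areas by 2.
u-values: 4, 3, 5, -5, 4, -10; range = 5 − (-10) = 15.
v-values: 6, 5, -3, -5, 2, 0; range = 6 − (-5) = 11.
Area = (15 × 11) / 2 = 82.5.

82.5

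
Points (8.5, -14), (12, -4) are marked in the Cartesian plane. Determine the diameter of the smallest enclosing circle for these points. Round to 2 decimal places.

10.59

The smallest circle enclosing two points has them as diameter endpoints.
Centre = midpoint = (10.25, -9); r² = |(8.5, -14)−(12, -4)|²/4 = 112.25/4 = 28.0625.
Diameter = 2r = 2√(28.0625) ≈ 10.59.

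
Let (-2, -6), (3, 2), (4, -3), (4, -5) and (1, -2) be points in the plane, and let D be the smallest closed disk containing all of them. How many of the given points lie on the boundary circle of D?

2

By Welzl's lemma the MEC is supported by two points (diametrically opposite) or three points (on a circumcircle).
The farthest pair is (-2, -6)–(3, 2) with squared distance 89. The circle on this segment as diameter has centre (0.5, -2) and r² = 89/4 = 22.25.
Check (4, -3): distance² to centre = 13.25 ≤ 22.25, so it lies inside.
All remaining points lie in this disk, and no smaller disk contains both endpoints, so this is the minimum enclosing circle.
The points at distance exactly r from the centre are (-2, -6), (3, 2) — 2 points.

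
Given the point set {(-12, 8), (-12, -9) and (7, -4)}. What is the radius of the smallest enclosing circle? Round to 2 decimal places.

11.62

Call the three points A, B, C in the order given.
Side lengths²: AB² = 289, AC² = 505, BC² = 386.
Since AC² = 505 < 386 + 289 = 675, the triangle is acute, so the smallest enclosing circle is the circumcircle.
Circumcentre = (-155/38, -0.5), r² = 97465/722.
r = √(97465/722) ≈ 11.62.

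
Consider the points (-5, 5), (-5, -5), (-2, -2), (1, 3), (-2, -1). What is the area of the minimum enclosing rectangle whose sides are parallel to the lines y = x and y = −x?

In coordinates u = x + y, v = x − y the rectangle is axis-aligned; the map (x,y)→(u,v) scales areas by 2.
u-values: 0, -10, -4, 4, -3; range = 4 − (-10) = 14.
v-values: -10, 0, 0, -2, -1; range = 0 − (-10) = 10.
Area = (14 × 10) / 2 = 70.

70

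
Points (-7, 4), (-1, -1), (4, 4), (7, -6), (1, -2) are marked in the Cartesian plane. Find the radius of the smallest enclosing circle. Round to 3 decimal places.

A smallest enclosing disk is always determined by at most three of the input points on its boundary.
The farthest pair is (-7, 4)–(7, -6) with squared distance 296. The circle on this segment as diameter has centre (0, -1) and r² = 296/4 = 74.
Check (-1, -1): distance² to centre = 1 ≤ 74, so it lies inside.
All remaining points lie in this disk, and no smaller disk contains both endpoints, so this is the minimum enclosing circle.
r = √74 ≈ 8.602.

8.602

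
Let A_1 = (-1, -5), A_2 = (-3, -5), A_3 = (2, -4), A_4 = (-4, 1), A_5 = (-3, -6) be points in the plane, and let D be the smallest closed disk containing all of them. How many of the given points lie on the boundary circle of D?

A smallest enclosing disk is always determined by at most three of the input points on its boundary.
The minimum enclosing circle is determined by three boundary points: A_3, A_4, A_5.
Their circumcentre is (-119/74, -165/74) with r² = 44225/2738.
The farthest remaining point A_2 is at distance² 26317/2738 ≤ 44225/2738.
The points at distance exactly r from the centre are A_3, A_4, A_5 — 3 points.

3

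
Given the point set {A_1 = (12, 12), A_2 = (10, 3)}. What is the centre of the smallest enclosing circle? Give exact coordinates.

The smallest circle enclosing two points has them as diameter endpoints.
Centre = midpoint = (11, 7.5); r² = |A_1A_2|²/4 = 85/4 = 21.25.
Centre = (11, 7.5).

(11, 7.5)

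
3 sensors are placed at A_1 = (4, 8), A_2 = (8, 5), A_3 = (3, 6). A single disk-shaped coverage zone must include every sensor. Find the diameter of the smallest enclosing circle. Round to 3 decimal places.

Side lengths²: A_1A_2² = 25, A_1A_3² = 5, A_2A_3² = 26.
Since A_2A_3² = 26 < 25 + 5 = 30, the triangle is acute, so the smallest enclosing circle is the circumcircle.
Circumcentre = (123/22, 131/22), r² = 1625/242.
Diameter = 2r = 2√(1625/242) ≈ 5.183.

5.183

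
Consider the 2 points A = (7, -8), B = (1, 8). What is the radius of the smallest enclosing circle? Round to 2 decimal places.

The smallest circle enclosing two points has them as diameter endpoints.
Centre = midpoint = (4, 0); r² = |AB|²/4 = 292/4 = 73.
r = √73 ≈ 8.54.

8.54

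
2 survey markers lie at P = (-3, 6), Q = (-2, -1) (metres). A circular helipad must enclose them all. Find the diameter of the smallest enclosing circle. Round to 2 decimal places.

7.07

The smallest circle enclosing two points has them as diameter endpoints.
Centre = midpoint = (-2.5, 2.5); r² = |PQ|²/4 = 50/4 = 12.5.
Diameter = 2r = 2√(12.5) ≈ 7.07.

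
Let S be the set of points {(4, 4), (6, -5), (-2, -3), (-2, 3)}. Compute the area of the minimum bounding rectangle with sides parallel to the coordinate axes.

x ranges over [-2, 6], width 8.
y ranges over [-5, 4], height 9.
Area = 8 × 9 = 72.

72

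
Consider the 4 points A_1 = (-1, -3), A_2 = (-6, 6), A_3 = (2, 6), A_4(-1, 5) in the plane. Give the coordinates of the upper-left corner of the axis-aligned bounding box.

(-6, 6)

x-range [-6, 2], y-range [-3, 6].
The upper-left corner is (-6, 6).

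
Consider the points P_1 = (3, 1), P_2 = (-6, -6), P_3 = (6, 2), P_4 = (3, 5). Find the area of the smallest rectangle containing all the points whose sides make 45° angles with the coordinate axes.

60

In coordinates u = x + y, v = x − y the rectangle is axis-aligned; the map (x,y)→(u,v) scales areas by 2.
u-values: 4, -12, 8, 8; range = 8 − (-12) = 20.
v-values: 2, 0, 4, -2; range = 4 − (-2) = 6.
Area = (20 × 6) / 2 = 60.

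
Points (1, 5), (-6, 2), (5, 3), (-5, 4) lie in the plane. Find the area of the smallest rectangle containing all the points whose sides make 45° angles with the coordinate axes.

66

In coordinates u = x + y, v = x − y the rectangle is axis-aligned; the map (x,y)→(u,v) scales areas by 2.
u-values: 6, -4, 8, -1; range = 8 − (-4) = 12.
v-values: -4, -8, 2, -9; range = 2 − (-9) = 11.
Area = (12 × 11) / 2 = 66.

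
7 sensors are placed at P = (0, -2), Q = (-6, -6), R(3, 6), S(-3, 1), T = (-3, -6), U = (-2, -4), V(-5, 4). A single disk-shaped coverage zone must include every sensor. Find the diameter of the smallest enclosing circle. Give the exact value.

The farthest pair is Q–R with squared distance 225. The circle on this segment as diameter has centre (-1.5, 0) and r² = 225/4 = 56.25.
Check P: distance² to centre = 6.25 ≤ 56.25, so it lies inside.
All remaining points lie in this disk, and no smaller disk contains both endpoints, so this is the minimum enclosing circle.
Diameter = 2r = 2√(56.25) = 15.

15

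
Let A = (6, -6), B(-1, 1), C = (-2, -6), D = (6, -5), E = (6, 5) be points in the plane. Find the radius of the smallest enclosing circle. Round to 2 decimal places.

6.80

The minimum enclosing circle of a finite set is fixed by two of the points (as a diameter) or three (as a circumcircle).
The farthest pair is C–E with squared distance 185. The circle on this segment as diameter has centre (2, -0.5) and r² = 185/4 = 46.25.
Check A: distance² to centre = 46.25 ≤ 46.25, so it lies inside.
All remaining points lie in this disk, and no smaller disk contains both endpoints, so this is the minimum enclosing circle.
r = √(46.25) ≈ 6.80.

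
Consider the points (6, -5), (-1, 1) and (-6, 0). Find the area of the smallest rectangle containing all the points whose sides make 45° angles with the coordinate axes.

In coordinates u = x + y, v = x − y the rectangle is axis-aligned; the map (x,y)→(u,v) scales areas by 2.
u-values: 1, 0, -6; range = 1 − (-6) = 7.
v-values: 11, -2, -6; range = 11 − (-6) = 17.
Area = (7 × 17) / 2 = 59.5.

59.5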